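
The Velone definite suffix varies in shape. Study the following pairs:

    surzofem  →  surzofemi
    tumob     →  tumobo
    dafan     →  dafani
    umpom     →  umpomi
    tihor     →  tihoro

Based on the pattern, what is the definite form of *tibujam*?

tibujami

The pattern is nasality of the final consonant: -i when the stem ends in a nasal (*surzofem*, *dafan*, *umpom*); -o when the stem ends in a non-nasal consonant (*tumob*, *tihor*).
*tibujam*: final consonant = /m/, a nasal → -i → *tibujami*.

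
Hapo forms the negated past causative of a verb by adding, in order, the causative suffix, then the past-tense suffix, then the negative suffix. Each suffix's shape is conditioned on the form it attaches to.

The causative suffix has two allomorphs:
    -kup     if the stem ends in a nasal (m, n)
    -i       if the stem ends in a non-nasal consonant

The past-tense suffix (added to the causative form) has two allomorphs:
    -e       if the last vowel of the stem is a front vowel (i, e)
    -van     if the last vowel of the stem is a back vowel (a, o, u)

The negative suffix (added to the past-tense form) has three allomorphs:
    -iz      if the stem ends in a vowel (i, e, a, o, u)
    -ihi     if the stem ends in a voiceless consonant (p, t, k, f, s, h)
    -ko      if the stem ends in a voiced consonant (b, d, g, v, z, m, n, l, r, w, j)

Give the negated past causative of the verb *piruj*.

pirujieiz

The final consonant of *piruj* is /j/, which is non-nasal, so the causative suffix is -i, giving *piruji*.
The causative form *piruji*: last vowel = /i/, a front vowel → -e → *pirujie*.
Since the final sound of the past-tense form *pirujie* is /e/ (a vowel), it takes -iz, giving *pirujieiz*.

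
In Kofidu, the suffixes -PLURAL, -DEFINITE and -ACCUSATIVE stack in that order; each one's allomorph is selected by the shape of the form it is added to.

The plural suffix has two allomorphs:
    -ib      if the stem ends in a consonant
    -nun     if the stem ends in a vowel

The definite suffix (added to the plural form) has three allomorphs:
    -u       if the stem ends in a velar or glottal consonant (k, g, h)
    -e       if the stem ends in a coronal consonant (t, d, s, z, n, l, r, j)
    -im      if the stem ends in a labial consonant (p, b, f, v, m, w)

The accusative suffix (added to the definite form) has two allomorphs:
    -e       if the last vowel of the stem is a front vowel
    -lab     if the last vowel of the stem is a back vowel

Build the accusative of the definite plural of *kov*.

kovibime

*kov* — final sound /v/ (a consonant) → -ib → *kovib*.
Since the final consonant of the plural form *kovib* is /b/ (labial), it takes -im, giving *kovibim*.
The definite form *kovibim* — last vowel /i/ (a front vowel) → -e → *kovibime*.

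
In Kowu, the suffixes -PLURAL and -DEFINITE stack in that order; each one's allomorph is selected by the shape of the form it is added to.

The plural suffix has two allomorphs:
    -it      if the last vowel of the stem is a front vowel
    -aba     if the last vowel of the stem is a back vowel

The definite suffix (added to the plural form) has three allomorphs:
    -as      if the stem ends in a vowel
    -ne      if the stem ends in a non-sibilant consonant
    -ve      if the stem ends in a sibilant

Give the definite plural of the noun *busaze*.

busazeitne

The last vowel of *busaze* is /e/, which is a front vowel, so the plural suffix is -it, giving *busazeit*.
Since the final sound of the plural form *busazeit* is /t/ (a non-sibilant consonant), it takes -ne, giving *busazeitne*.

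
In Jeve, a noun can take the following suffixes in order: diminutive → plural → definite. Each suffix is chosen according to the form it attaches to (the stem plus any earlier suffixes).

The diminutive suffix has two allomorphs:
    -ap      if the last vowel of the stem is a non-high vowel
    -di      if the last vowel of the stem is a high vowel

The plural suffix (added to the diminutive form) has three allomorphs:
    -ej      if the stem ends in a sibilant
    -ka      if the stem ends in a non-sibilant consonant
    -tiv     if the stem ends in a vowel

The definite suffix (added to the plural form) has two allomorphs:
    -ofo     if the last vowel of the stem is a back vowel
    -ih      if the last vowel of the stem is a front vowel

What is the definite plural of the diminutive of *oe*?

*oe* — last vowel /e/ (a non-high vowel) → -ap → *oeap*.
The final sound of the diminutive form *oeap* is /p/, which is a non-sibilant consonant, so the plural suffix is -ka, giving *oeapka*.
Since the last vowel of the plural form *oeapka* is /a/ (a back vowel), it takes -ofo, giving *oeapkaofo*.

oeapkaofo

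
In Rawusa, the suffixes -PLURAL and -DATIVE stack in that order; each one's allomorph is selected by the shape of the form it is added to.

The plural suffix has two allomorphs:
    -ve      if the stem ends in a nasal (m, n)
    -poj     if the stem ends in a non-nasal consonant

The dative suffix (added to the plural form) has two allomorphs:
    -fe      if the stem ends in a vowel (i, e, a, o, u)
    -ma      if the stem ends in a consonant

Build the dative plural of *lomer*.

*lomer*: final consonant = /r/, non-nasal → -poj → *lomerpoj*.
The plural form *lomerpoj* — final sound /j/ (a consonant) → -ma → *lomerpojma*.

lomerpojma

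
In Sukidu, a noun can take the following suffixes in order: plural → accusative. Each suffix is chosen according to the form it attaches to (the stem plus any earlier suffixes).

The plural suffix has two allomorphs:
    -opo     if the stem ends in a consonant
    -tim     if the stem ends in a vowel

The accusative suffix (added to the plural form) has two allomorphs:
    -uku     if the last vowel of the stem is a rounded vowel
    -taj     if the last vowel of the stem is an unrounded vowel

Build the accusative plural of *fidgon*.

fidgonopouku

*fidgon*: final sound = /n/, a consonant → -opo → *fidgonopo*.
Since the last vowel of the plural form *fidgonopo* is /o/ (a rounded vowel), it takes -uku, giving *fidgonopouku*.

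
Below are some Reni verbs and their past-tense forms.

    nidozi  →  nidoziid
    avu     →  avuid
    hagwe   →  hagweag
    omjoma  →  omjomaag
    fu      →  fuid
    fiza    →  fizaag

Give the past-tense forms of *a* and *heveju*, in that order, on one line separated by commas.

The pattern is height harmony: -id when the last vowel of the stem is a high vowel (*nidozi*, *avu*, *fu*); -ag when the last vowel of the stem is a non-high vowel (*hagwe*, *omjoma*, *fiza*).
*a* — last vowel /a/ (a non-high vowel) → -ag → *aag*.
The last vowel of *heveju* is /u/, which is a high vowel, so the suffix is -id, giving *hevejuid*.

aag, hevejuid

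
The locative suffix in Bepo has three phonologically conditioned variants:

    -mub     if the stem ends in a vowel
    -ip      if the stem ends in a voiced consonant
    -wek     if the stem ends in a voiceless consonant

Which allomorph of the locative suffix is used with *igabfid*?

-ip

*igabfid* — final sound /d/ (a voiced consonant) → -ip.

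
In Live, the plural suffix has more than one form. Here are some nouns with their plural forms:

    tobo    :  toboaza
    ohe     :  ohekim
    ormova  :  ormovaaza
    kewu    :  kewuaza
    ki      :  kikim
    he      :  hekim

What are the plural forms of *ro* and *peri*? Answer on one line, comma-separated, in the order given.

The pattern is front/back vowel harmony: -kim when the last vowel of the stem is a front vowel (*ohe*, *ki*, *he*); -aza when the last vowel of the stem is a back vowel (*tobo*, *ormova*, *kewu*).
*ro* — last vowel /o/ (a back vowel) → -aza → *roaza*.
*peri*: last vowel = /i/, a front vowel → -kim → *perikim*.

roaza, perikim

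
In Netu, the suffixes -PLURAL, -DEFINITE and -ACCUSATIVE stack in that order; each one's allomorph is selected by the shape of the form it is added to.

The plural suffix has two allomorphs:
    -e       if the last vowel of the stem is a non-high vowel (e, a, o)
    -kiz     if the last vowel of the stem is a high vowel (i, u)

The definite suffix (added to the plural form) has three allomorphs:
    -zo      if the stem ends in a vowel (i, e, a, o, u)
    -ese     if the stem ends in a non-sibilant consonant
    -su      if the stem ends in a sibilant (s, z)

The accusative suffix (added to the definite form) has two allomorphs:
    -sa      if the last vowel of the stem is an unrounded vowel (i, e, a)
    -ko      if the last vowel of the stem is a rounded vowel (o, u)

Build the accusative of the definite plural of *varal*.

*varal*: last vowel = /a/, a non-high vowel → -e → *varale*.
The plural form *varale*: final sound = /e/, a vowel → -zo → *varalezo*.
The definite form *varalezo* — last vowel /o/ (a rounded vowel) → -ko → *varalezoko*.

varalezoko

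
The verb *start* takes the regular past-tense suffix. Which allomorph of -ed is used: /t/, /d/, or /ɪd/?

The stem *start* ends in /t/ or /d/.
The -ed suffix is realized as /ɪd/ after /t, d/; as /t/ after other voiceless consonants; and as /d/ after other voiced sounds.
So -ed on *start* is pronounced /ɪd/.

/ɪd/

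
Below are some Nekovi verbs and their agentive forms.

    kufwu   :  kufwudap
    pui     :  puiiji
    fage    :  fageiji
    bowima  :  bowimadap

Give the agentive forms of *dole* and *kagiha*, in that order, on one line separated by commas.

The suffix is conditioned by the last vowel: -iji when the last vowel of the stem is a front vowel (*pui*, *fage*); -dap when the last vowel of the stem is a back vowel (*kufwu*, *bowima*).
*dole* — last vowel /e/ (a front vowel) → -iji → *doleiji*.
Since the last vowel of *kagiha* is /a/ (a back vowel), it takes -dap, giving *kagihadap*.

doleiji, kagihadap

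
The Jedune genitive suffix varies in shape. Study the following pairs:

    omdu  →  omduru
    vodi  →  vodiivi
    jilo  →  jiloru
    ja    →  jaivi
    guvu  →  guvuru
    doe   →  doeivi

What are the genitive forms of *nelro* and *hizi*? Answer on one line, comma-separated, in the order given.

The alternation tracks the last vowel of the stem — -ru when the last vowel of the stem is a rounded vowel (*omdu*, *jilo*, *guvu*); -ivi when the last vowel of the stem is an unrounded vowel (*vodi*, *ja*, *doe*).
*nelro*: last vowel = /o/, a rounded vowel → -ru → *nelroru*.
The last vowel of *hizi* is /i/, which is an unrounded vowel, so the suffix is -ivi, giving *hiziivi*.

nelroru, hiziivi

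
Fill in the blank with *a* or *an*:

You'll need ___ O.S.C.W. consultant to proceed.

The indefinite article is chosen by the initial *sound* of the following word, not its spelling.
The initialism *O.S.C.W.* is read letter by letter; the first letter, O, is pronounced /oʊ/, which begins with a vowel sound.
So the article is *an*: You'll need an O.S.C.W. consultant to proceed.

an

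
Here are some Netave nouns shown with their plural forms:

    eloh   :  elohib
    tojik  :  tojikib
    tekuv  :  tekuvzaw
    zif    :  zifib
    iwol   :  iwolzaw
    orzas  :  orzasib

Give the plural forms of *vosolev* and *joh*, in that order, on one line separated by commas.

Looking at the final consonant of each stem: -ib when the stem ends in a voiceless consonant (*eloh*, *tojik*, *zif*, *orzas*); -zaw when the stem ends in a voiced consonant (*tekuv*, *iwol*).
*vosolev*: final consonant = /v/, voiced → -zaw → *vosolevzaw*.
*joh*: final consonant = /h/, voiceless → -ib → *johib*.

vosolevzaw, johib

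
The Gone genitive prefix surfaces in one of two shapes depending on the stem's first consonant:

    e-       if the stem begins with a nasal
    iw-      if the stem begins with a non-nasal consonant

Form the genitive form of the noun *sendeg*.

The first consonant of *sendeg* is /s/, which is non-nasal, so the prefix is iw-, giving *iwsendeg*.

iwsendeg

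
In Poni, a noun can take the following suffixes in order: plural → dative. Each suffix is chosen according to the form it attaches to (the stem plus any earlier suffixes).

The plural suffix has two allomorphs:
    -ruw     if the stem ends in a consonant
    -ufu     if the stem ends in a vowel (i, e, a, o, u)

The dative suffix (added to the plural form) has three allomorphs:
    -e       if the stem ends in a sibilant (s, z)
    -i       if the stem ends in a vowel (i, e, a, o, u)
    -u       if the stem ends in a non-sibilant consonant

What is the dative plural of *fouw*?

fouwruwu

*fouw* — final sound /w/ (a consonant) → -ruw → *fouwruw*.
The plural form *fouwruw* — final sound /w/ (a non-sibilant consonant) → -u → *fouwruwu*.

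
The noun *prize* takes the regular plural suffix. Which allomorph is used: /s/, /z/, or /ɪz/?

/ɪz/

The stem *prize* ends in a sibilant (/s, z, ʃ, ʒ, tʃ, dʒ/).
The plural suffix surfaces as /ɪz/ after sibilants, /s/ after other voiceless consonants, and /z/ after other voiced sounds.
So the plural -s on *prize* is pronounced /ɪz/.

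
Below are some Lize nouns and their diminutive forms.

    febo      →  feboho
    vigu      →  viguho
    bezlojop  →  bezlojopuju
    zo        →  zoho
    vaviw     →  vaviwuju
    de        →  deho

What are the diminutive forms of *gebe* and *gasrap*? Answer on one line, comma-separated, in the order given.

gebeho, gasrapuju

The alternation tracks the final sound of the stem — -uju when the stem ends in a consonant (*bezlojop*, *vaviw*); -ho when the stem ends in a vowel (*febo*, *vigu*, *zo*, *de*).
The final sound of *gebe* is /e/, which is a vowel, so the suffix is -ho, giving *gebeho*.
Since the final sound of *gasrap* is /p/ (a consonant), it takes -uju, giving *gasrapuju*.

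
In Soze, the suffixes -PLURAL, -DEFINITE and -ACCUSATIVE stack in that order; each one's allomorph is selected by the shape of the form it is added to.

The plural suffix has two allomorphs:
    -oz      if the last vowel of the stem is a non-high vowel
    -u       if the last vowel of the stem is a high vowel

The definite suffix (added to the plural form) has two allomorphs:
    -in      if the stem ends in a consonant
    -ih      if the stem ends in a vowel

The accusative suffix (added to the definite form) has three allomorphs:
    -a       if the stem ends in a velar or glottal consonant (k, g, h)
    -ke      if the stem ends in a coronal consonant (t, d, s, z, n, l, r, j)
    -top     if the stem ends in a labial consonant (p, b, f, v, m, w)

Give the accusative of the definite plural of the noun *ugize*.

ugizeozinke

The last vowel of *ugize* is /e/, which is a non-high vowel, so the plural suffix is -oz, giving *ugizeoz*.
The final sound of the plural form *ugizeoz* is /z/, which is a consonant, so the definite suffix is -in, giving *ugizeozin*.
The final consonant of the definite form *ugizeozin* is /n/, which is coronal, so the accusative suffix is -ke, giving *ugizeozinke*.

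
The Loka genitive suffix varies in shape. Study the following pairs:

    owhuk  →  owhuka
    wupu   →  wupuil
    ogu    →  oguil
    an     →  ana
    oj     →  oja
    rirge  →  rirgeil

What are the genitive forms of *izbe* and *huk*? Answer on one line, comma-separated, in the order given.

izbeil, huka

Looking at the final sound of each stem: -a when the stem ends in a consonant (*owhuk*, *an*, *oj*); -il when the stem ends in a vowel (*wupu*, *ogu*, *rirge*).
The final sound of *izbe* is /e/, which is a vowel, so the suffix is -il, giving *izbeil*.
*huk* — final sound /k/ (a consonant) → -a → *huka*.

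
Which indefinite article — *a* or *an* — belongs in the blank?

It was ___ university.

The indefinite article is chosen by the initial *sound* of the following word, not its spelling.
*university* begins with the sound /juː/ (u pronounced /juː/) — a consonant sound.
So the article is *a*: It was a university.

a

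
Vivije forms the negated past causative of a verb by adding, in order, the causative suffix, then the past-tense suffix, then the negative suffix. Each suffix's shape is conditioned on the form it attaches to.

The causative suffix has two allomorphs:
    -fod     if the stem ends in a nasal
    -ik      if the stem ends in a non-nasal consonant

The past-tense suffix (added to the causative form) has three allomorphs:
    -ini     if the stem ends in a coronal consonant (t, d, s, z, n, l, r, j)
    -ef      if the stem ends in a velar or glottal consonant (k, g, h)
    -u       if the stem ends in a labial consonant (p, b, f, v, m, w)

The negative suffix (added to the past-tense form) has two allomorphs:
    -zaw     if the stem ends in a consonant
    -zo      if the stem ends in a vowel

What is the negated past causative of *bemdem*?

Since the final consonant of *bemdem* is /m/ (a nasal), it takes -fod, giving *bemdemfod*.
The causative form *bemdemfod* — final consonant /d/ (coronal) → -ini → *bemdemfodini*.
Since the final sound of the past-tense form *bemdemfodini* is /i/ (a vowel), it takes -zo, giving *bemdemfodinizo*.

bemdemfodinizo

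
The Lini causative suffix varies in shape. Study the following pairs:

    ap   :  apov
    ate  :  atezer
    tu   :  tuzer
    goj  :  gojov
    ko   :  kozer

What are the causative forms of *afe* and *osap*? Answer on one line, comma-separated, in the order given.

Looking at the final sound of each stem: -ov when the stem ends in a consonant (*ap*, *goj*); -zer when the stem ends in a vowel (*ate*, *tu*, *ko*).
Since the final sound of *afe* is /e/ (a vowel), it takes -zer, giving *afezer*.
The final sound of *osap* is /p/, which is a consonant, so the suffix is -ov, giving *osapov*.

afezer, osapov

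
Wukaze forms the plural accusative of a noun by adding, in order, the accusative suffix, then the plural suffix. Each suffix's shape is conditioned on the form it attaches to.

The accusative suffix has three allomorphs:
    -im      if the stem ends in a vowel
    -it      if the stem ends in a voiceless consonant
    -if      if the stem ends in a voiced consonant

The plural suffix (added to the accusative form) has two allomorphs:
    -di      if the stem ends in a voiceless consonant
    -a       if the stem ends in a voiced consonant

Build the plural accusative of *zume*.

zumeima

*zume* — final sound /e/ (a vowel) → -im → *zumeim*.
Since the final consonant of the accusative form *zumeim* is /m/ (voiced), it takes -a, giving *zumeima*.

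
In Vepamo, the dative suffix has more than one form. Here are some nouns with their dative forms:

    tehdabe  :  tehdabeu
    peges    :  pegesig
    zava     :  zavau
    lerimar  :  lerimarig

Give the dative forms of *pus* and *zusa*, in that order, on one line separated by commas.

pusig, zusau

The alternation tracks the final sound of the stem — -ig when the stem ends in a consonant (*peges*, *lerimar*); -u when the stem ends in a vowel (*tehdabe*, *zava*).
*pus* — final sound /s/ (a consonant) → -ig → *pusig*.
*zusa*: final sound = /a/, a vowel → -u → *zusau*.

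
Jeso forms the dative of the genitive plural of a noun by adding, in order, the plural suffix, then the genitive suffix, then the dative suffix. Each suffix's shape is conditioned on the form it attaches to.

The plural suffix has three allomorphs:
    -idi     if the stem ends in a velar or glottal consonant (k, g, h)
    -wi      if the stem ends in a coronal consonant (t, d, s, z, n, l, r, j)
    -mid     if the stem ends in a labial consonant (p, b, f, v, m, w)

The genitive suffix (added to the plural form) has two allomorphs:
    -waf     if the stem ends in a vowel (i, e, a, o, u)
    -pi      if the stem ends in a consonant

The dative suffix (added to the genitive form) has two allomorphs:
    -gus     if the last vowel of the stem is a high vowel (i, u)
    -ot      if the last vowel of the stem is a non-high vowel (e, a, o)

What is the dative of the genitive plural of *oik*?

oikidiwafot

*oik* — final consonant /k/ (velar/glottal) → -idi → *oikidi*.
The plural form *oikidi* — final sound /i/ (a vowel) → -waf → *oikidiwaf*.
The genitive form *oikidiwaf* — last vowel /a/ (a non-high vowel) → -ot → *oikidiwafot*.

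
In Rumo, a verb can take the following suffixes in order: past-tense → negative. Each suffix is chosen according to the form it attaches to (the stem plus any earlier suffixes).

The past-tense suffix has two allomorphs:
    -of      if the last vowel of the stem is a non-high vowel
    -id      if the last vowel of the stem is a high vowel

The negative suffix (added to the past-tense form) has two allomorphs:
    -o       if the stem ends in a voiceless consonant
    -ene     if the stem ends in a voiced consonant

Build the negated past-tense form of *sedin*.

The last vowel of *sedin* is /i/, which is a high vowel, so the past-tense suffix is -id, giving *sedinid*.
The past-tense form *sedinid* — final consonant /d/ (voiced) → -ene → *sedinidene*.

sedinidene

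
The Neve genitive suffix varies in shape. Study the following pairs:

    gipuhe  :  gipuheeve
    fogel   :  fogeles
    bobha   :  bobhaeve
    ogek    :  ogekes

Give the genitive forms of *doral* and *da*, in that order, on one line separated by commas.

The suffix is conditioned by the final sound: -es when the stem ends in a consonant (*fogel*, *ogek*); -eve when the stem ends in a vowel (*gipuhe*, *bobha*).
Since the final sound of *doral* is /l/ (a consonant), it takes -es, giving *dorales*.
Since the final sound of *da* is /a/ (a vowel), it takes -eve, giving *daeve*.

dorales, daeve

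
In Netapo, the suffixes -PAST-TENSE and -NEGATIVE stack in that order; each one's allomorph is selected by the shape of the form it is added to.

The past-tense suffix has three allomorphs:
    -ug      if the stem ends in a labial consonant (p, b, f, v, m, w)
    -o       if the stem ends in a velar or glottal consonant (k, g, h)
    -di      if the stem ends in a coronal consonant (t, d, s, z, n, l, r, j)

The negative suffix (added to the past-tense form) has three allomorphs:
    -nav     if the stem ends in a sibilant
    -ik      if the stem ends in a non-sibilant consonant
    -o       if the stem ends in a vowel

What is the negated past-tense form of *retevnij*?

retevnijdio

The final consonant of *retevnij* is /j/, which is coronal, so the past-tense suffix is -di, giving *retevnijdi*.
Since the final sound of the past-tense form *retevnijdi* is /i/ (a vowel), it takes -o, giving *retevnijdio*.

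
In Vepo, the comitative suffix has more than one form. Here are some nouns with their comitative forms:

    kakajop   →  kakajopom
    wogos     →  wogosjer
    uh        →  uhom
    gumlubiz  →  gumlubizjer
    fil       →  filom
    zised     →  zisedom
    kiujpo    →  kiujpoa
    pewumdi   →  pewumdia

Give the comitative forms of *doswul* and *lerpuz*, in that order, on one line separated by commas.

The alternation tracks the final sound of the stem — -jer when the stem ends in a sibilant (*wogos*, *gumlubiz*); -om when the stem ends in a non-sibilant consonant (*kakajop*, *uh*, *fil*, *zised*); -a when the stem ends in a vowel (*kiujpo*, *pewumdi*).
*doswul* — final sound /l/ (a non-sibilant consonant) → -om → *doswulom*.
*lerpuz*: final sound = /z/, a sibilant → -jer → *lerpuzjer*.

doswulom, lerpuzjer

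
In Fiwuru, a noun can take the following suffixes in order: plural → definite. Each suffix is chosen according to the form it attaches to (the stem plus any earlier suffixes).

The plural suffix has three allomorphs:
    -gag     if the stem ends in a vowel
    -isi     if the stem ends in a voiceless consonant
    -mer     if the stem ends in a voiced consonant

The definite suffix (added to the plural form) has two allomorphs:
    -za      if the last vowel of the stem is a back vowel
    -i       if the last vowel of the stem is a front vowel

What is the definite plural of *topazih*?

topazihisii

The final sound of *topazih* is /h/, which is a voiceless consonant, so the plural suffix is -isi, giving *topazihisi*.
The last vowel of the plural form *topazihisi* is /i/, which is a front vowel, so the definite suffix is -i, giving *topazihisii*.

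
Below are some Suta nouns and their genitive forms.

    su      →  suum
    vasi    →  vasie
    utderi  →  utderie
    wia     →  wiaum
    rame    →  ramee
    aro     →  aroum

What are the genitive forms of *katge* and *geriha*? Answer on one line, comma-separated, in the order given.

katgee, gerihaum

The pattern is front/back vowel harmony: -e when the last vowel of the stem is a front vowel (*vasi*, *utderi*, *rame*); -um when the last vowel of the stem is a back vowel (*su*, *wia*, *aro*).
The last vowel of *katge* is /e/, which is a front vowel, so the suffix is -e, giving *katgee*.
The last vowel of *geriha* is /a/, which is a back vowel, so the suffix is -um, giving *gerihaum*.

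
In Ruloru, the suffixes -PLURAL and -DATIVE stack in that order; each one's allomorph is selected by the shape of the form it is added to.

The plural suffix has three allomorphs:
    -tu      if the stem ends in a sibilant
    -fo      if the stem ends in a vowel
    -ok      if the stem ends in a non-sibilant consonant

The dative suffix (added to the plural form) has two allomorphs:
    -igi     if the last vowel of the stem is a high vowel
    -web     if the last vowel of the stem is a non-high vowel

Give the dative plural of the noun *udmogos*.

udmogostuigi

*udmogos* — final sound /s/ (a sibilant) → -tu → *udmogostu*.
Since the last vowel of the plural form *udmogostu* is /u/ (a high vowel), it takes -igi, giving *udmogostuigi*.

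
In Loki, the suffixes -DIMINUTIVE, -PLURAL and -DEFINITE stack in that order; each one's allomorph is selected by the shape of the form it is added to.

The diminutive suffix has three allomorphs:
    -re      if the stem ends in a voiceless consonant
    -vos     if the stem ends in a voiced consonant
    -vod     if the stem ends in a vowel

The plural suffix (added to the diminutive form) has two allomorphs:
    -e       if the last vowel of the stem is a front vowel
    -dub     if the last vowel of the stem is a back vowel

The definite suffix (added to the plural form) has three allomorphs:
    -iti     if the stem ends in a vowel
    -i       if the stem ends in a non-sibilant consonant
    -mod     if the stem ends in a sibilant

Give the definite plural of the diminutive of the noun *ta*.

The final sound of *ta* is /a/, which is a vowel, so the diminutive suffix is -vod, giving *tavod*.
The diminutive form *tavod* — last vowel /o/ (a back vowel) → -dub → *tavoddub*.
The plural form *tavoddub*: final sound = /b/, a non-sibilant consonant → -i → *tavoddubi*.

tavoddubi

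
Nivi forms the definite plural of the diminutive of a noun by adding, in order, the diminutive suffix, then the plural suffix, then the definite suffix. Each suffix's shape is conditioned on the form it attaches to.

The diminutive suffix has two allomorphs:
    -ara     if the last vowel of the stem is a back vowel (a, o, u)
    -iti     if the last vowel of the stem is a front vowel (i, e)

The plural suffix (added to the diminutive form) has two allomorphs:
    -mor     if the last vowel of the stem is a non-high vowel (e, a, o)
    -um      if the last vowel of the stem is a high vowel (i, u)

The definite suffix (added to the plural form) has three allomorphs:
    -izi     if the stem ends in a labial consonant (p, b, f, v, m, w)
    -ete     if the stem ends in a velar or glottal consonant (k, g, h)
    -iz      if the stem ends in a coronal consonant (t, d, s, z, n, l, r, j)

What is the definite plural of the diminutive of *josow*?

Since the last vowel of *josow* is /o/ (a back vowel), it takes -ara, giving *josowara*.
The diminutive form *josowara*: last vowel = /a/, a non-high vowel → -mor → *josowaramor*.
The plural form *josowaramor* — final consonant /r/ (coronal) → -iz → *josowaramoriz*.

josowaramoriz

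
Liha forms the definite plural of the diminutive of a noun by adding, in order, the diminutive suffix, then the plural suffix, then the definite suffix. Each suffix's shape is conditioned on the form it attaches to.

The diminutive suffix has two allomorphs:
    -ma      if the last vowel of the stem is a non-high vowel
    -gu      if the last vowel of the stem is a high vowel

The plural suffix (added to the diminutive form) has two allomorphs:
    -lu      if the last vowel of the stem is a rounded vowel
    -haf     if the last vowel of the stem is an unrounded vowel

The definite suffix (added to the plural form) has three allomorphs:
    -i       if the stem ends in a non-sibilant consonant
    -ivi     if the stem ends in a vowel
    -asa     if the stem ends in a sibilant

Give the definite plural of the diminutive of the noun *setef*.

setefmahafi

The last vowel of *setef* is /e/, which is a non-high vowel, so the diminutive suffix is -ma, giving *setefma*.
Since the last vowel of the diminutive form *setefma* is /a/ (an unrounded vowel), it takes -haf, giving *setefmahaf*.
The final sound of the plural form *setefmahaf* is /f/, which is a non-sibilant consonant, so the definite suffix is -i, giving *setefmahafi*.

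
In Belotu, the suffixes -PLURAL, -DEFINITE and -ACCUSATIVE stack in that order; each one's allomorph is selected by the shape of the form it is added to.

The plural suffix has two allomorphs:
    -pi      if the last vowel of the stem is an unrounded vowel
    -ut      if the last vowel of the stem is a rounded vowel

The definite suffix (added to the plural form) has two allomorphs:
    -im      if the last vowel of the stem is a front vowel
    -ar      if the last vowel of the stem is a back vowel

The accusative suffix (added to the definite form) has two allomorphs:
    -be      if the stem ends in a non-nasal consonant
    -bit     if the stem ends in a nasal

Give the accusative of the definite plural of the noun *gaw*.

Since the last vowel of *gaw* is /a/ (an unrounded vowel), it takes -pi, giving *gawpi*.
Since the last vowel of the plural form *gawpi* is /i/ (a front vowel), it takes -im, giving *gawpiim*.
The definite form *gawpiim*: final consonant = /m/, a nasal → -bit → *gawpiimbit*.

gawpiimbit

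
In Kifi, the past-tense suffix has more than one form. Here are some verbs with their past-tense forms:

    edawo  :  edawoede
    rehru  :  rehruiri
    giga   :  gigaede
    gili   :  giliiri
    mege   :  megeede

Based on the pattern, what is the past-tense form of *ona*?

onaede

The alternation tracks the last vowel of the stem — -iri when the last vowel of the stem is a high vowel (*rehru*, *gili*); -ede when the last vowel of the stem is a non-high vowel (*edawo*, *giga*, *mege*).
*ona*: last vowel = /a/, a non-high vowel → -ede → *onaede*.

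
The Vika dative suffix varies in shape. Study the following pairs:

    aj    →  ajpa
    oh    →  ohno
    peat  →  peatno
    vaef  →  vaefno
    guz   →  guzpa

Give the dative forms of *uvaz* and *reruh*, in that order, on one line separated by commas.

The suffix is conditioned by the final consonant: -no when the stem ends in a voiceless consonant (*oh*, *peat*, *vaef*); -pa when the stem ends in a voiced consonant (*aj*, *guz*).
The final consonant of *uvaz* is /z/, which is voiced, so the suffix is -pa, giving *uvazpa*.
The final consonant of *reruh* is /h/, which is voiceless, so the suffix is -no, giving *reruhno*.

uvazpa, reruhno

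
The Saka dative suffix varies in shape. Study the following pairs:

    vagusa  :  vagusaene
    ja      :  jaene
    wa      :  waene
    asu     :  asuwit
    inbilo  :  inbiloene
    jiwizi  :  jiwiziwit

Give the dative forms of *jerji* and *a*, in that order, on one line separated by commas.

jerjiwit, aene

The suffix is conditioned by the last vowel: -wit when the last vowel of the stem is a high vowel (*asu*, *jiwizi*); -ene when the last vowel of the stem is a non-high vowel (*vagusa*, *ja*, *wa*, *inbilo*).
Since the last vowel of *jerji* is /i/ (a high vowel), it takes -wit, giving *jerjiwit*.
*a* — last vowel /a/ (a non-high vowel) → -ene → *aene*.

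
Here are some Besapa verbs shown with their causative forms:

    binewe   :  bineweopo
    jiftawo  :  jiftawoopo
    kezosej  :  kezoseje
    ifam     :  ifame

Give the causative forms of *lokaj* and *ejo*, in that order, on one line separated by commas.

The pattern is consonant vs. vowel: -e when the stem ends in a consonant (*kezosej*, *ifam*); -opo when the stem ends in a vowel (*binewe*, *jiftawo*).
*lokaj*: final sound = /j/, a consonant → -e → *lokaje*.
*ejo*: final sound = /o/, a vowel → -opo → *ejoopo*.

lokaje, ejoopo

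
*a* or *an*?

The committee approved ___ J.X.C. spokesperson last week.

The indefinite article is chosen by the initial *sound* of the following word, not its spelling.
The initialism *J.X.C.* is read letter by letter; the first letter, J, is pronounced /dʒeɪ/, which begins with a consonant sound.
So the article is *a*: The committee approved a J.X.C. spokesperson last week.

a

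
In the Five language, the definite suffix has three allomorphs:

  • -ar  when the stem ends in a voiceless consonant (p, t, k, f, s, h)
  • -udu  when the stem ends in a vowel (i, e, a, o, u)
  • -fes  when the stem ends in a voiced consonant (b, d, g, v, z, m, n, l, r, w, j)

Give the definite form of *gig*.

*gig*: final sound = /g/, a voiced consonant → -fes → *gigfes*.

gigfes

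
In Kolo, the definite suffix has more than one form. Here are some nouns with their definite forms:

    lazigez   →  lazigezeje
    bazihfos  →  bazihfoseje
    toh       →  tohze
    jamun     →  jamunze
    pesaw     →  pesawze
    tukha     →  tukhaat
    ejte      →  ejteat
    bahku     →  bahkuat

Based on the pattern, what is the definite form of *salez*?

The alternation tracks the final sound of the stem — -eje when the stem ends in a sibilant (*lazigez*, *bazihfos*); -ze when the stem ends in a non-sibilant consonant (*toh*, *jamun*, *pesaw*); -at when the stem ends in a vowel (*tukha*, *ejte*, *bahku*).
*salez* — final sound /z/ (a sibilant) → -eje → *salezeje*.

salezeje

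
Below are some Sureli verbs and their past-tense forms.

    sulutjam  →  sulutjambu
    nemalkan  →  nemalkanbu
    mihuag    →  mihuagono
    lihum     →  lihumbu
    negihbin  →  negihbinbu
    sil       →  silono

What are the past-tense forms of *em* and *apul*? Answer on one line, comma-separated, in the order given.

embu, apulono

The alternation tracks the final consonant of the stem — -bu when the stem ends in a nasal (*sulutjam*, *nemalkan*, *lihum*, *negihbin*); -ono when the stem ends in a non-nasal consonant (*mihuag*, *sil*).
Since the final consonant of *em* is /m/ (a nasal), it takes -bu, giving *embu*.
*apul*: final consonant = /l/, non-nasal → -ono → *apulono*.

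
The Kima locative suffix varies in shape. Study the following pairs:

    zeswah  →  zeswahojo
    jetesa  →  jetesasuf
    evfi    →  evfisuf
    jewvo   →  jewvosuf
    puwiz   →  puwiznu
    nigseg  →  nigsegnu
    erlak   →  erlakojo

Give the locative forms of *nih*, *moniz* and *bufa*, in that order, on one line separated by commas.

Looking at the final sound of each stem: -ojo when the stem ends in a voiceless consonant (*zeswah*, *erlak*); -nu when the stem ends in a voiced consonant (*puwiz*, *nigseg*); -suf when the stem ends in a vowel (*jetesa*, *evfi*, *jewvo*).
*nih*: final sound = /h/, a voiceless consonant → -ojo → *nihojo*.
Since the final sound of *moniz* is /z/ (a voiced consonant), it takes -nu, giving *moniznu*.
Since the final sound of *bufa* is /a/ (a vowel), it takes -suf, giving *bufasuf*.

nihojo, moniznu, bufasuf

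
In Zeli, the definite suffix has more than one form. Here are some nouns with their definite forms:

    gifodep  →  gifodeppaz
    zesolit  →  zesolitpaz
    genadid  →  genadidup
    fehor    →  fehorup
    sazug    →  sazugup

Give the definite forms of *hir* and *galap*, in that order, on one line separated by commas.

hirup, galappaz

The suffix is conditioned by the final consonant: -paz when the stem ends in a voiceless consonant (*gifodep*, *zesolit*); -up when the stem ends in a voiced consonant (*genadid*, *fehor*, *sazug*).
*hir* — final consonant /r/ (voiced) → -up → *hirup*.
The final consonant of *galap* is /p/, which is voiceless, so the suffix is -paz, giving *galappaz*.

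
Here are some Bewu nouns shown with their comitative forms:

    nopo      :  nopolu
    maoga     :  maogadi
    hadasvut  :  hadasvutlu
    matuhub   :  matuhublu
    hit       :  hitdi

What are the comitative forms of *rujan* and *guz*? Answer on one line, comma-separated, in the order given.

rujandi, guzlu

Looking at the last vowel of each stem: -lu when the last vowel of the stem is a rounded vowel (*nopo*, *hadasvut*, *matuhub*); -di when the last vowel of the stem is an unrounded vowel (*maoga*, *hit*).
The last vowel of *rujan* is /a/, which is an unrounded vowel, so the suffix is -di, giving *rujandi*.
Since the last vowel of *guz* is /u/ (a rounded vowel), it takes -lu, giving *guzlu*.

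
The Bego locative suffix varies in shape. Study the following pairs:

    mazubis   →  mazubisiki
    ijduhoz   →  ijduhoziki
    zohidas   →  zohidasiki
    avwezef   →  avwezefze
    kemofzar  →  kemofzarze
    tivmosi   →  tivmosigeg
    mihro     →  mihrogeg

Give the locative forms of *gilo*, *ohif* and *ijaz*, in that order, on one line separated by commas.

The alternation tracks the final sound of the stem — -iki when the stem ends in a sibilant (*mazubis*, *ijduhoz*, *zohidas*); -ze when the stem ends in a non-sibilant consonant (*avwezef*, *kemofzar*); -geg when the stem ends in a vowel (*tivmosi*, *mihro*).
*gilo* — final sound /o/ (a vowel) → -geg → *gilogeg*.
*ohif*: final sound = /f/, a non-sibilant consonant → -ze → *ohifze*.
Since the final sound of *ijaz* is /z/ (a sibilant), it takes -iki, giving *ijaziki*.

gilogeg, ohifze, ijaziki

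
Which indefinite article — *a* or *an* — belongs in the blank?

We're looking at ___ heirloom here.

an

The indefinite article is chosen by the initial *sound* of the following word, not its spelling.
*heirloom* begins with the sound /ɛ/ (silent h) — a vowel sound.
So the article is *an*: We're looking at an heirloom here.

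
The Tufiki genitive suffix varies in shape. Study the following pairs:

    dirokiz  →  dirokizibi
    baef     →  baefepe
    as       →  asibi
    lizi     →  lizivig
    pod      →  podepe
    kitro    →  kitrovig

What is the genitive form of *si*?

The suffix is conditioned by the final sound: -ibi when the stem ends in a sibilant (*dirokiz*, *as*); -epe when the stem ends in a non-sibilant consonant (*baef*, *pod*); -vig when the stem ends in a vowel (*lizi*, *kitro*).
The final sound of *si* is /i/, which is a vowel, so the suffix is -vig, giving *sivig*.

sivig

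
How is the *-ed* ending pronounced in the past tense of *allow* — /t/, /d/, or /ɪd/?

/d/

The stem *allow* ends in a voiced sound other than /d/.
The -ed suffix is realized as /ɪd/ after /t, d/; as /t/ after other voiceless consonants; and as /d/ after other voiced sounds.
So -ed on *allow* is pronounced /d/.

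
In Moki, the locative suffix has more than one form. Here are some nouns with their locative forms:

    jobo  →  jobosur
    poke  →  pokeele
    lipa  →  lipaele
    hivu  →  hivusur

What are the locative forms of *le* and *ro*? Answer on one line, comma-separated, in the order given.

Looking at the last vowel of each stem: -sur when the last vowel of the stem is a rounded vowel (*jobo*, *hivu*); -ele when the last vowel of the stem is an unrounded vowel (*poke*, *lipa*).
*le* — last vowel /e/ (an unrounded vowel) → -ele → *leele*.
*ro*: last vowel = /o/, a rounded vowel → -sur → *rosur*.

leele, rosur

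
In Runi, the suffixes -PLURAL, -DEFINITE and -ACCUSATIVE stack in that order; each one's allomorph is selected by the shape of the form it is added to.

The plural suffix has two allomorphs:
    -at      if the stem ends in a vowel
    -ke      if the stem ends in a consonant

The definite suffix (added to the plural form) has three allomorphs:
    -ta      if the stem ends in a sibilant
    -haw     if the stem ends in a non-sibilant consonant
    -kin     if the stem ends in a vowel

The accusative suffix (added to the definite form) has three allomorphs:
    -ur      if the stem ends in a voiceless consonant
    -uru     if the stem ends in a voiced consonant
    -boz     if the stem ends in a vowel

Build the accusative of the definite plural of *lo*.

loathawuru

Since the final sound of *lo* is /o/ (a vowel), it takes -at, giving *loat*.
The plural form *loat*: final sound = /t/, a non-sibilant consonant → -haw → *loathaw*.
The definite form *loathaw* — final sound /w/ (a voiced consonant) → -uru → *loathawuru*.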